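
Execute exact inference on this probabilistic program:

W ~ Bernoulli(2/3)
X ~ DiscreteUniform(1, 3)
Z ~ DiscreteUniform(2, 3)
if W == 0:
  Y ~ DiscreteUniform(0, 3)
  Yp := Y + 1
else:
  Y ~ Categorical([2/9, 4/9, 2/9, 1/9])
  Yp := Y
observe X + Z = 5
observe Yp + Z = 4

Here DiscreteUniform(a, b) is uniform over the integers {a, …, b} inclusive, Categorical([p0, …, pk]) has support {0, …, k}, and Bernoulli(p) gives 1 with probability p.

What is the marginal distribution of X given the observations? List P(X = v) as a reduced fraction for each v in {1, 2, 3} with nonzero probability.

Enumerate traces; 4 have nonzero weight after conditioning:
  (W=0, X=2, Z=3, Y=0) weight 1/72
  (W=0, X=3, Z=2, Y=1) weight 1/72
  (W=1, X=2, Z=3, Y=1) weight 4/81
  (W=1, X=3, Z=2, Y=2) weight 2/81
Group by X:
  weight(X=2) = 41/648
  weight(X=3) = 25/648
Total weight = 41/648 + 25/648 = 11/108
P(X=2 | obs) = 41/648 / 11/108 = 41/66
P(X=3 | obs) = 25/648 / 11/108 = 25/66

P(X=2) = 41/66, P(X=3) = 25/66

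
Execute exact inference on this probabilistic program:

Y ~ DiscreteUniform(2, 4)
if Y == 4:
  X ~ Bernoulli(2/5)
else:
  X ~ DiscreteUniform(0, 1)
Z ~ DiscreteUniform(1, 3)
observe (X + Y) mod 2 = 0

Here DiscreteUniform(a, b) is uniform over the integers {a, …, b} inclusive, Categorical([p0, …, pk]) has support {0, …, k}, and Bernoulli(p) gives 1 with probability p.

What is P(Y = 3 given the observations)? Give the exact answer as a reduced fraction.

Enumerate traces; 9 have nonzero weight after conditioning:
  (Y=2, X=0, Z=1) weight 1/18
  (Y=2, X=0, Z=2) weight 1/18
  (Y=2, X=0, Z=3) weight 1/18
  (Y=3, X=1, Z=1) weight 1/18
  (Y=3, X=1, Z=2) weight 1/18
  (Y=3, X=1, Z=3) weight 1/18
  (Y=4, X=0, Z=1) weight 1/15
  (Y=4, X=0, Z=2) weight 1/15
  … 1 more
Group by Y:
  weight(Y=2) = 1/6
  weight(Y=3) = 1/6
  weight(Y=4) = 1/5
Total weight = 1/6 + 1/6 + 1/5 = 8/15
P(Y=2 | obs) = 1/6 / 8/15 = 5/16
P(Y=3 | obs) = 1/6 / 8/15 = 5/16
P(Y=4 | obs) = 1/5 / 8/15 = 3/8

P(Y = 3 | obs) = 5/16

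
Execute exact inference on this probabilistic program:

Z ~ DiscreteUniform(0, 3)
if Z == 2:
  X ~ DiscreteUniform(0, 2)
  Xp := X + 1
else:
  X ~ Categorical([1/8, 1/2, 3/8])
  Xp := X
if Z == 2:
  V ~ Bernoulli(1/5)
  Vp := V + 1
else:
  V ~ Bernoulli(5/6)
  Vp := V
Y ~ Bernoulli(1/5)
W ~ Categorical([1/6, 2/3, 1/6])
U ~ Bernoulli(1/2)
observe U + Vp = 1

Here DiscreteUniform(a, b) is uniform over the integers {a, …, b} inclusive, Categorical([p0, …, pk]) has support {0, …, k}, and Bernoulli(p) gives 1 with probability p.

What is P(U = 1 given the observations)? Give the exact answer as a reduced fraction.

P(U = 1 | obs) = 5/38

Enumerate traces; 126 have nonzero weight after conditioning:
  (Z=0, X=0, V=0, Y=0, W=0, U=1) weight 1/2880
  (Z=0, X=0, V=0, Y=0, W=1, U=1) weight 1/720
  (Z=0, X=0, V=0, Y=0, W=2, U=1) weight 1/2880
  (Z=0, X=0, V=0, Y=1, W=0, U=1) weight 1/11520
  (Z=0, X=0, V=0, Y=1, W=1, U=1) weight 1/2880
  (Z=0, X=0, V=0, Y=1, W=2, U=1) weight 1/11520
  (Z=0, X=0, V=1, Y=0, W=0, U=0) weight 1/576
  (Z=0, X=0, V=1, Y=0, W=1, U=0) weight 1/144
  … 118 more
Group by U:
  weight(U=0) = 33/80
  weight(U=1) = 1/16
Total weight = 33/80 + 1/16 = 19/40
P(U=0 | obs) = 33/80 / 19/40 = 33/38
P(U=1 | obs) = 1/16 / 19/40 = 5/38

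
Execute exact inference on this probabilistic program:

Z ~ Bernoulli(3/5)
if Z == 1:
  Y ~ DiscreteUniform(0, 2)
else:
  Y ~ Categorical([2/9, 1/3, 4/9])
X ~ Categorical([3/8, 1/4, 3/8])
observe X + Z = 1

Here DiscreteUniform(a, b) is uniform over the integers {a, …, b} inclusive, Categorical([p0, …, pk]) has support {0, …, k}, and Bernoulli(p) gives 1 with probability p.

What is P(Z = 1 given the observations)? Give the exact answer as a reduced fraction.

P(Z = 1 | obs) = 9/13

Enumerate traces; 6 have nonzero weight after conditioning:
  (Z=0, Y=0, X=1) weight 1/45
  (Z=0, Y=1, X=1) weight 1/30
  (Z=0, Y=2, X=1) weight 2/45
  (Z=1, Y=0, X=0) weight 3/40
  (Z=1, Y=1, X=0) weight 3/40
  (Z=1, Y=2, X=0) weight 3/40
Group by Z:
  weight(Z=0) = 1/10
  weight(Z=1) = 9/40
Total weight = 1/10 + 9/40 = 13/40
P(Z=0 | obs) = 1/10 / 13/40 = 4/13
P(Z=1 | obs) = 9/40 / 13/40 = 9/13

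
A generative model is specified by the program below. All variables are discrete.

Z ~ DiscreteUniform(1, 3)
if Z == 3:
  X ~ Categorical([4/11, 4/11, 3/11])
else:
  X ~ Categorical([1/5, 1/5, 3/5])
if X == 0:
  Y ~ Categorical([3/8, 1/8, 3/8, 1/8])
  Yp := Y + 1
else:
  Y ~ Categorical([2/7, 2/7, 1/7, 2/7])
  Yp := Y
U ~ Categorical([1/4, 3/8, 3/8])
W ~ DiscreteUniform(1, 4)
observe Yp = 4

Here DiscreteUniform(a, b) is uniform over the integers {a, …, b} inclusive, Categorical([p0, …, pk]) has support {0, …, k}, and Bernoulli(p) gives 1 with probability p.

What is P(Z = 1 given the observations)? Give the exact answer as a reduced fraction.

P(Z = 1 | obs) = 11/42

Enumerate traces; 36 have nonzero weight after conditioning:
  (Z=1, X=0, Y=3, U=0, W=1) weight 1/1920
  (Z=1, X=0, Y=3, U=0, W=2) weight 1/1920
  (Z=1, X=0, Y=3, U=0, W=3) weight 1/1920
  (Z=1, X=0, Y=3, U=0, W=4) weight 1/1920
  (Z=1, X=0, Y=3, U=1, W=1) weight 1/1280
  (Z=1, X=0, Y=3, U=1, W=2) weight 1/1280
  (Z=1, X=0, Y=3, U=1, W=3) weight 1/1280
  (Z=1, X=0, Y=3, U=1, W=4) weight 1/1280
  (Z=2, X=0, Y=3, U=0, W=1) weight 1/1920
  (Z=3, X=0, Y=3, U=0, W=1) weight 1/1056
  … 26 more
Group by Z:
  weight(Z=1) = 1/120
  weight(Z=2) = 1/120
  weight(Z=3) = 1/66
Total weight = 1/120 + 1/120 + 1/66 = 7/220
P(Z=1 | obs) = 1/120 / 7/220 = 11/42
P(Z=2 | obs) = 1/120 / 7/220 = 11/42
P(Z=3 | obs) = 1/66 / 7/220 = 10/21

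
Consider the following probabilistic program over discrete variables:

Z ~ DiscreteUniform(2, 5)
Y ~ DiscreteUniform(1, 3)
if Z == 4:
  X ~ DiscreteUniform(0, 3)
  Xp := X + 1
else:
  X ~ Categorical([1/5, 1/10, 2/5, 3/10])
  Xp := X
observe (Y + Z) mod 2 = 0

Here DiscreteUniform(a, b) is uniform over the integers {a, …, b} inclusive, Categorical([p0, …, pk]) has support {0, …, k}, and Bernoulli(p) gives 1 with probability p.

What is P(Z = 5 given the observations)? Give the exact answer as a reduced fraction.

P(Z = 5 | obs) = 1/3

Enumerate traces; 24 have nonzero weight after conditioning:
  (Z=2, Y=2, X=0) weight 1/60
  (Z=2, Y=2, X=1) weight 1/120
  (Z=2, Y=2, X=2) weight 1/30
  (Z=2, Y=2, X=3) weight 1/40
  (Z=3, Y=1, X=0) weight 1/60
  (Z=3, Y=1, X=1) weight 1/120
  (Z=3, Y=1, X=2) weight 1/30
  (Z=3, Y=1, X=3) weight 1/40
  (Z=4, Y=2, X=0) weight 1/48
  (Z=5, Y=1, X=0) weight 1/60
  … 14 more
Group by Z:
  weight(Z=2) = 1/12
  weight(Z=3) = 1/6
  weight(Z=4) = 1/12
  weight(Z=5) = 1/6
Total weight = 1/12 + 1/6 + 1/12 + 1/6 = 1/2
P(Z=2 | obs) = 1/12 / 1/2 = 1/6
P(Z=3 | obs) = 1/6 / 1/2 = 1/3
P(Z=4 | obs) = 1/12 / 1/2 = 1/6
P(Z=5 | obs) = 1/6 / 1/2 = 1/3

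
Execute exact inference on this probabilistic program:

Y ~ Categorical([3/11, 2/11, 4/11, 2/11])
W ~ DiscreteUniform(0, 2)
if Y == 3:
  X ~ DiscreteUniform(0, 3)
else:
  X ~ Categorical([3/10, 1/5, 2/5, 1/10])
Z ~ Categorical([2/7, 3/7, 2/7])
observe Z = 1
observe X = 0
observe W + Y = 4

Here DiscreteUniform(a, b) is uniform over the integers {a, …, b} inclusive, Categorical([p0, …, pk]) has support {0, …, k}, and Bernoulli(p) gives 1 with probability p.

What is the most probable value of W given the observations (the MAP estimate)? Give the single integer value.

Enumerate traces; 2 have nonzero weight after conditioning:
  (Y=2, W=2, X=0, Z=1) weight 6/385
  (Y=3, W=1, X=0, Z=1) weight 1/154
Group by W:
  weight(W=1) = 1/154
  weight(W=2) = 6/385
Total weight = 1/154 + 6/385 = 17/770
P(W=1 | obs) = 1/154 / 17/770 = 5/17
P(W=2 | obs) = 6/385 / 17/770 = 12/17
argmax = 2

argmax_v P(W = v | obs) = 2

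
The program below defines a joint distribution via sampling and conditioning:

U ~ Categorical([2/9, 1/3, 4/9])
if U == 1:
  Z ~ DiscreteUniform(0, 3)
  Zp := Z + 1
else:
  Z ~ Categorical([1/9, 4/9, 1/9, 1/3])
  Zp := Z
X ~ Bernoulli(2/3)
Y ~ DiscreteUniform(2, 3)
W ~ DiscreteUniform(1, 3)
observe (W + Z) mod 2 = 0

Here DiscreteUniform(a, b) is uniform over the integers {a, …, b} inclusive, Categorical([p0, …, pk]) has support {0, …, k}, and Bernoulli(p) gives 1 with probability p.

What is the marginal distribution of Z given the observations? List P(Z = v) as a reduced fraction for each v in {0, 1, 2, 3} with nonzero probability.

P(Z=0) = 17/182, P(Z=1) = 41/91, P(Z=2) = 17/182, P(Z=3) = 33/91

Enumerate traces; 72 have nonzero weight after conditioning:
  (U=0, Z=0, X=0, Y=2, W=2) weight 1/729
  (U=0, Z=0, X=0, Y=3, W=2) weight 1/729
  (U=0, Z=0, X=1, Y=2, W=2) weight 2/729
  (U=0, Z=0, X=1, Y=3, W=2) weight 2/729
  (U=0, Z=1, X=0, Y=2, W=1) weight 4/729
  (U=0, Z=1, X=0, Y=2, W=3) weight 4/729
  (U=0, Z=1, X=0, Y=3, W=1) weight 4/729
  (U=0, Z=1, X=0, Y=3, W=3) weight 4/729
  (U=0, Z=2, X=0, Y=2, W=2) weight 1/729
  (U=0, Z=3, X=0, Y=2, W=1) weight 1/243
  … 62 more
Group by Z:
  weight(Z=0) = 17/324
  weight(Z=1) = 41/162
  weight(Z=2) = 17/324
  weight(Z=3) = 11/54
Total weight = 17/324 + 41/162 + 17/324 + 11/54 = 91/162
P(Z=0 | obs) = 17/324 / 91/162 = 17/182
P(Z=1 | obs) = 41/162 / 91/162 = 41/91
P(Z=2 | obs) = 17/324 / 91/162 = 17/182
P(Z=3 | obs) = 11/54 / 91/162 = 33/91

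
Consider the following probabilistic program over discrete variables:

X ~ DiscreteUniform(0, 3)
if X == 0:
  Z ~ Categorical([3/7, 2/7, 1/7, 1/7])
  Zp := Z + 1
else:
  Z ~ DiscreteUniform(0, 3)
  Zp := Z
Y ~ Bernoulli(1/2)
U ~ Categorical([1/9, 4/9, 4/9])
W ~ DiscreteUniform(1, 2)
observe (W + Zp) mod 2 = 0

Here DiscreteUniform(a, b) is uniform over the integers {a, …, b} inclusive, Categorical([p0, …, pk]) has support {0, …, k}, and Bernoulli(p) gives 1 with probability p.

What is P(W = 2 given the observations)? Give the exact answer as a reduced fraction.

P(W = 2 | obs) = 27/56

Enumerate traces; 96 have nonzero weight after conditioning:
  (X=0, Z=0, Y=0, U=0, W=1) weight 1/336
  (X=0, Z=0, Y=0, U=1, W=1) weight 1/84
  (X=0, Z=0, Y=0, U=2, W=1) weight 1/84
  (X=0, Z=0, Y=1, U=0, W=1) weight 1/336
  (X=0, Z=0, Y=1, U=1, W=1) weight 1/84
  (X=0, Z=0, Y=1, U=2, W=1) weight 1/84
  (X=0, Z=1, Y=0, U=0, W=2) weight 1/504
  (X=0, Z=1, Y=0, U=1, W=2) weight 1/126
  … 88 more
Group by W:
  weight(W=1) = 29/112
  weight(W=2) = 27/112
Total weight = 29/112 + 27/112 = 1/2
P(W=1 | obs) = 29/112 / 1/2 = 29/56
P(W=2 | obs) = 27/112 / 1/2 = 27/56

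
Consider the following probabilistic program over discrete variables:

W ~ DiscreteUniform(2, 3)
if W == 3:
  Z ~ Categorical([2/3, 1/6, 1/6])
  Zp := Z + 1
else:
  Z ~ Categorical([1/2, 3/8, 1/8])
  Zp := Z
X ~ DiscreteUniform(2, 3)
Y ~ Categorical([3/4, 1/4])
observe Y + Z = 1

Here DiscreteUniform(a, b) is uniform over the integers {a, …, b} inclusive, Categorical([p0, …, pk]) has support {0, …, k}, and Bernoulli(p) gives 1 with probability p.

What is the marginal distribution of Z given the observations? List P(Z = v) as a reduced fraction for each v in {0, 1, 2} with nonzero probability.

Enumerate traces; 8 have nonzero weight after conditioning:
  (W=2, Z=0, X=2, Y=1) weight 1/32
  (W=2, Z=0, X=3, Y=1) weight 1/32
  (W=2, Z=1, X=2, Y=0) weight 9/128
  (W=2, Z=1, X=3, Y=0) weight 9/128
  (W=3, Z=0, X=2, Y=1) weight 1/24
  (W=3, Z=0, X=3, Y=1) weight 1/24
  (W=3, Z=1, X=2, Y=0) weight 1/32
  (W=3, Z=1, X=3, Y=0) weight 1/32
Group by Z:
  weight(Z=0) = 7/48
  weight(Z=1) = 13/64
Total weight = 7/48 + 13/64 = 67/192
P(Z=0 | obs) = 7/48 / 67/192 = 28/67
P(Z=1 | obs) = 13/64 / 67/192 = 39/67

P(Z=0) = 28/67, P(Z=1) = 39/67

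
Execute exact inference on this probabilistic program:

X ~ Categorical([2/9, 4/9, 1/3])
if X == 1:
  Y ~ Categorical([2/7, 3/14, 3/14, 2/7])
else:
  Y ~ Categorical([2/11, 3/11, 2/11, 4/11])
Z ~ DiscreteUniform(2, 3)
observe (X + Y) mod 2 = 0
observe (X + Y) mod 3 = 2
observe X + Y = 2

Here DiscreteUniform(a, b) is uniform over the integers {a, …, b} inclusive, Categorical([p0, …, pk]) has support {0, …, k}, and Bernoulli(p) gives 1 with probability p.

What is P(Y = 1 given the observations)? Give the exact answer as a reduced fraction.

Enumerate traces; 6 have nonzero weight after conditioning:
  (X=0, Y=2, Z=2) weight 2/99
  (X=0, Y=2, Z=3) weight 2/99
  (X=1, Y=1, Z=2) weight 1/21
  (X=1, Y=1, Z=3) weight 1/21
  (X=2, Y=0, Z=2) weight 1/33
  (X=2, Y=0, Z=3) weight 1/33
Group by Y:
  weight(Y=0) = 2/33
  weight(Y=1) = 2/21
  weight(Y=2) = 4/99
Total weight = 2/33 + 2/21 + 4/99 = 136/693
P(Y=0 | obs) = 2/33 / 136/693 = 21/68
P(Y=1 | obs) = 2/21 / 136/693 = 33/68
P(Y=2 | obs) = 4/99 / 136/693 = 7/34

P(Y = 1 | obs) = 33/68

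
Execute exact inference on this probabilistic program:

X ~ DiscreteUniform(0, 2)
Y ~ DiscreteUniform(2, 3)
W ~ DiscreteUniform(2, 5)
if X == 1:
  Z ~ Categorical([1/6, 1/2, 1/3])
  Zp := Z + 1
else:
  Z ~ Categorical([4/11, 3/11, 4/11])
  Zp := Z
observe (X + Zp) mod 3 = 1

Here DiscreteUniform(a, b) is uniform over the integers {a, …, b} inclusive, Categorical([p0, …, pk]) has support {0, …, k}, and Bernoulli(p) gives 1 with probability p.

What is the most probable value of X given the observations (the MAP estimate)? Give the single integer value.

Enumerate traces; 24 have nonzero weight after conditioning:
  (X=0, Y=2, W=2, Z=1) weight 1/88
  (X=0, Y=2, W=3, Z=1) weight 1/88
  (X=0, Y=2, W=4, Z=1) weight 1/88
  (X=0, Y=2, W=5, Z=1) weight 1/88
  (X=0, Y=3, W=2, Z=1) weight 1/88
  (X=0, Y=3, W=3, Z=1) weight 1/88
  (X=0, Y=3, W=4, Z=1) weight 1/88
  (X=0, Y=3, W=5, Z=1) weight 1/88
  (X=1, Y=2, W=2, Z=2) weight 1/72
  (X=2, Y=2, W=2, Z=2) weight 1/66
  … 14 more
Group by X:
  weight(X=0) = 1/11
  weight(X=1) = 1/9
  weight(X=2) = 4/33
Total weight = 1/11 + 1/9 + 4/33 = 32/99
P(X=0 | obs) = 1/11 / 32/99 = 9/32
P(X=1 | obs) = 1/9 / 32/99 = 11/32
P(X=2 | obs) = 4/33 / 32/99 = 3/8
argmax = 2

argmax_v P(X = v | obs) = 2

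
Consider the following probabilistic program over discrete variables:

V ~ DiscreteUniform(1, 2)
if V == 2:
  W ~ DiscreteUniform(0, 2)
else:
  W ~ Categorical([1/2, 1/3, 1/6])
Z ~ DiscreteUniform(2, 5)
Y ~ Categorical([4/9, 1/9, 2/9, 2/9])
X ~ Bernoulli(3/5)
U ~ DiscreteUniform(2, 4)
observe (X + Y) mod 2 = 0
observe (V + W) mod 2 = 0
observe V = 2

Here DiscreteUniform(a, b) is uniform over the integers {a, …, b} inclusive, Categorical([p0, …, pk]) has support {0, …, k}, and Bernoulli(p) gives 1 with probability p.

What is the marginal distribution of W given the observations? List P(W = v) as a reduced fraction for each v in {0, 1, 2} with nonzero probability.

P(W=0) = 1/2, P(W=2) = 1/2

Enumerate traces; 96 have nonzero weight after conditioning:
  (V=2, W=0, Z=2, Y=0, X=0, U=2) weight 1/405
  (V=2, W=0, Z=2, Y=0, X=0, U=3) weight 1/405
  (V=2, W=0, Z=2, Y=0, X=0, U=4) weight 1/405
  (V=2, W=0, Z=2, Y=1, X=1, U=2) weight 1/1080
  (V=2, W=0, Z=2, Y=1, X=1, U=3) weight 1/1080
  (V=2, W=0, Z=2, Y=1, X=1, U=4) weight 1/1080
  (V=2, W=0, Z=2, Y=2, X=0, U=2) weight 1/810
  (V=2, W=0, Z=2, Y=2, X=0, U=3) weight 1/810
  (V=2, W=2, Z=2, Y=0, X=0, U=2) weight 1/405
  … 87 more
Group by W:
  weight(W=0) = 7/90
  weight(W=2) = 7/90
Total weight = 7/90 + 7/90 = 7/45
P(W=0 | obs) = 7/90 / 7/45 = 1/2
P(W=2 | obs) = 7/90 / 7/45 = 1/2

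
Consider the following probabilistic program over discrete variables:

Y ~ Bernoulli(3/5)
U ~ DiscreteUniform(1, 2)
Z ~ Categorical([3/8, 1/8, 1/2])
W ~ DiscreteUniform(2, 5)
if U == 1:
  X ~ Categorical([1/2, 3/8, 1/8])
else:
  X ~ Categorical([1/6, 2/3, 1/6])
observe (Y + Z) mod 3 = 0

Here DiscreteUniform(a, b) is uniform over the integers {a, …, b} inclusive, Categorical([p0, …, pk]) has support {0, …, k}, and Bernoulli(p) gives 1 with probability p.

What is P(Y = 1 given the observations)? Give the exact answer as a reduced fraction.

Enumerate traces; 48 have nonzero weight after conditioning:
  (Y=0, U=1, Z=0, W=2, X=0) weight 3/320
  (Y=0, U=1, Z=0, W=2, X=1) weight 9/1280
  (Y=0, U=1, Z=0, W=2, X=2) weight 3/1280
  (Y=0, U=1, Z=0, W=3, X=0) weight 3/320
  (Y=0, U=1, Z=0, W=3, X=1) weight 9/1280
  (Y=0, U=1, Z=0, W=3, X=2) weight 3/1280
  (Y=0, U=1, Z=0, W=4, X=0) weight 3/320
  (Y=0, U=1, Z=0, W=4, X=1) weight 9/1280
  (Y=1, U=1, Z=2, W=2, X=0) weight 3/160
  … 39 more
Group by Y:
  weight(Y=0) = 3/20
  weight(Y=1) = 3/10
Total weight = 3/20 + 3/10 = 9/20
P(Y=0 | obs) = 3/20 / 9/20 = 1/3
P(Y=1 | obs) = 3/10 / 9/20 = 2/3

P(Y = 1 | obs) = 2/3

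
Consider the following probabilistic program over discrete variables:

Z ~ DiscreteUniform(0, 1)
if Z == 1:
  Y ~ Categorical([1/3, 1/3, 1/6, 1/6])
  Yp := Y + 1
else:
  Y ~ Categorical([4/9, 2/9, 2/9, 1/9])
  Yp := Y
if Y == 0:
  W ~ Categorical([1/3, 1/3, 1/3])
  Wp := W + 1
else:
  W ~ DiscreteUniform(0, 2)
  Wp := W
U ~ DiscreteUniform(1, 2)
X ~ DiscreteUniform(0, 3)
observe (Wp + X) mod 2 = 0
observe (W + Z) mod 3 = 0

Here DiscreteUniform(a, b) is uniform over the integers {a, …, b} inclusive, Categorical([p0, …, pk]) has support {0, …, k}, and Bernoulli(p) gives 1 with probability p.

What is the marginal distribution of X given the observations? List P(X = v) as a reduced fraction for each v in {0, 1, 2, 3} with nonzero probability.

P(X=0) = 11/36, P(X=1) = 7/36, P(X=2) = 11/36, P(X=3) = 7/36

Enumerate traces; 32 have nonzero weight after conditioning:
  (Z=0, Y=0, W=0, U=1, X=1) weight 1/108
  (Z=0, Y=0, W=0, U=1, X=3) weight 1/108
  (Z=0, Y=0, W=0, U=2, X=1) weight 1/108
  (Z=0, Y=0, W=0, U=2, X=3) weight 1/108
  (Z=0, Y=1, W=0, U=1, X=0) weight 1/216
  (Z=0, Y=1, W=0, U=1, X=2) weight 1/216
  (Z=0, Y=1, W=0, U=2, X=0) weight 1/216
  (Z=0, Y=1, W=0, U=2, X=2) weight 1/216
  … 24 more
Group by X:
  weight(X=0) = 11/216
  weight(X=1) = 7/216
  weight(X=2) = 11/216
  weight(X=3) = 7/216
Total weight = 11/216 + 7/216 + 11/216 + 7/216 = 1/6
P(X=0 | obs) = 11/216 / 1/6 = 11/36
P(X=1 | obs) = 7/216 / 1/6 = 7/36
P(X=2 | obs) = 11/216 / 1/6 = 11/36
P(X=3 | obs) = 7/216 / 1/6 = 7/36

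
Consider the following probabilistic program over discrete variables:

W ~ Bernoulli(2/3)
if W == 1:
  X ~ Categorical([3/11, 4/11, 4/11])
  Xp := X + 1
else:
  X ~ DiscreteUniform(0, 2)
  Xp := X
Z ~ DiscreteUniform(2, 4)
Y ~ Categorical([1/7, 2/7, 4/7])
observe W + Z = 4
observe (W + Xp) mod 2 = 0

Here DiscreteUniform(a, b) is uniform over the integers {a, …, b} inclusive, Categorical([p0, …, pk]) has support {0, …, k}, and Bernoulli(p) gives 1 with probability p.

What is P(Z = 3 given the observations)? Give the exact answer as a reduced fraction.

Enumerate traces; 12 have nonzero weight after conditioning:
  (W=0, X=0, Z=4, Y=0) weight 1/189
  (W=0, X=0, Z=4, Y=1) weight 2/189
  (W=0, X=0, Z=4, Y=2) weight 4/189
  (W=0, X=2, Z=4, Y=0) weight 1/189
  (W=0, X=2, Z=4, Y=1) weight 2/189
  (W=0, X=2, Z=4, Y=2) weight 4/189
  (W=1, X=0, Z=3, Y=0) weight 2/231
  (W=1, X=0, Z=3, Y=1) weight 4/231
  … 4 more
Group by Z:
  weight(Z=3) = 14/99
  weight(Z=4) = 2/27
Total weight = 14/99 + 2/27 = 64/297
P(Z=3 | obs) = 14/99 / 64/297 = 21/32
P(Z=4 | obs) = 2/27 / 64/297 = 11/32

P(Z = 3 | obs) = 21/32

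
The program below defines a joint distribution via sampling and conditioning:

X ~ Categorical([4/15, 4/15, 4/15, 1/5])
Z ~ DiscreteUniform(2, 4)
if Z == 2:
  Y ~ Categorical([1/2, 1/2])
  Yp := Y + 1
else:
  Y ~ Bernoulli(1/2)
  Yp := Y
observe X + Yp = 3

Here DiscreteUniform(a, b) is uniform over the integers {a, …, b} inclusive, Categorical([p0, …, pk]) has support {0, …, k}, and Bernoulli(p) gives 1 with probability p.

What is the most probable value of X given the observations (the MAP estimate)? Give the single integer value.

argmax_v P(X = v | obs) = 2

Enumerate traces; 6 have nonzero weight after conditioning:
  (X=1, Z=2, Y=1) weight 2/45
  (X=2, Z=2, Y=0) weight 2/45
  (X=2, Z=3, Y=1) weight 2/45
  (X=2, Z=4, Y=1) weight 2/45
  (X=3, Z=3, Y=0) weight 1/30
  (X=3, Z=4, Y=0) weight 1/30
Group by X:
  weight(X=1) = 2/45
  weight(X=2) = 2/15
  weight(X=3) = 1/15
Total weight = 2/45 + 2/15 + 1/15 = 11/45
P(X=1 | obs) = 2/45 / 11/45 = 2/11
P(X=2 | obs) = 2/15 / 11/45 = 6/11
P(X=3 | obs) = 1/15 / 11/45 = 3/11
argmax = 2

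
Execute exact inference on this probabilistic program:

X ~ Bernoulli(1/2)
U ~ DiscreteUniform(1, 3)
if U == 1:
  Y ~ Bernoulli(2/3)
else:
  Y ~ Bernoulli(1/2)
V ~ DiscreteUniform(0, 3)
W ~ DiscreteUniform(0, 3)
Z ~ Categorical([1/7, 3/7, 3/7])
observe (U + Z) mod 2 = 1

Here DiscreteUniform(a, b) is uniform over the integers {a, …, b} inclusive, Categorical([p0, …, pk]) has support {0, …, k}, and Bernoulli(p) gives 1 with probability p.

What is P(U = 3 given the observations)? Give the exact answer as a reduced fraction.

Enumerate traces; 320 have nonzero weight after conditioning:
  (X=0, U=1, Y=0, V=0, W=0, Z=0) weight 1/2016
  (X=0, U=1, Y=0, V=0, W=0, Z=2) weight 1/672
  (X=0, U=1, Y=0, V=0, W=1, Z=0) weight 1/2016
  (X=0, U=1, Y=0, V=0, W=1, Z=2) weight 1/672
  (X=0, U=1, Y=0, V=0, W=2, Z=0) weight 1/2016
  (X=0, U=1, Y=0, V=0, W=2, Z=2) weight 1/672
  (X=0, U=1, Y=0, V=0, W=3, Z=0) weight 1/2016
  (X=0, U=1, Y=0, V=0, W=3, Z=2) weight 1/672
  (X=0, U=2, Y=0, V=0, W=0, Z=1) weight 1/448
  (X=0, U=3, Y=0, V=0, W=0, Z=0) weight 1/1344
  … 310 more
Group by U:
  weight(U=1) = 4/21
  weight(U=2) = 1/7
  weight(U=3) = 4/21
Total weight = 4/21 + 1/7 + 4/21 = 11/21
P(U=1 | obs) = 4/21 / 11/21 = 4/11
P(U=2 | obs) = 1/7 / 11/21 = 3/11
P(U=3 | obs) = 4/21 / 11/21 = 4/11

P(U = 3 | obs) = 4/11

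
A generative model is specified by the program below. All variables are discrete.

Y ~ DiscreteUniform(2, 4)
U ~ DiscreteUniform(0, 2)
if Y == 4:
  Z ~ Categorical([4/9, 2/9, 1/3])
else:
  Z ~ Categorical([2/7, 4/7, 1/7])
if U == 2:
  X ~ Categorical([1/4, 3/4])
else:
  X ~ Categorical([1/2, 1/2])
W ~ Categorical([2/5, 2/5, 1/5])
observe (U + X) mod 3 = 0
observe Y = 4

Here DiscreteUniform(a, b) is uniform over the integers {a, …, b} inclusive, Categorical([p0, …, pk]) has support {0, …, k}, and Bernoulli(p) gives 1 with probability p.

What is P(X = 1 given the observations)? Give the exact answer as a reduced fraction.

Enumerate traces; 18 have nonzero weight after conditioning:
  (Y=4, U=0, Z=0, X=0, W=0) weight 4/405
  (Y=4, U=0, Z=0, X=0, W=1) weight 4/405
  (Y=4, U=0, Z=0, X=0, W=2) weight 2/405
  (Y=4, U=0, Z=1, X=0, W=0) weight 2/405
  (Y=4, U=0, Z=1, X=0, W=1) weight 2/405
  (Y=4, U=0, Z=1, X=0, W=2) weight 1/405
  (Y=4, U=0, Z=2, X=0, W=0) weight 1/135
  (Y=4, U=0, Z=2, X=0, W=1) weight 1/135
  (Y=4, U=2, Z=0, X=1, W=0) weight 2/135
  … 9 more
Group by X:
  weight(X=0) = 1/18
  weight(X=1) = 1/12
Total weight = 1/18 + 1/12 = 5/36
P(X=0 | obs) = 1/18 / 5/36 = 2/5
P(X=1 | obs) = 1/12 / 5/36 = 3/5

P(X = 1 | obs) = 3/5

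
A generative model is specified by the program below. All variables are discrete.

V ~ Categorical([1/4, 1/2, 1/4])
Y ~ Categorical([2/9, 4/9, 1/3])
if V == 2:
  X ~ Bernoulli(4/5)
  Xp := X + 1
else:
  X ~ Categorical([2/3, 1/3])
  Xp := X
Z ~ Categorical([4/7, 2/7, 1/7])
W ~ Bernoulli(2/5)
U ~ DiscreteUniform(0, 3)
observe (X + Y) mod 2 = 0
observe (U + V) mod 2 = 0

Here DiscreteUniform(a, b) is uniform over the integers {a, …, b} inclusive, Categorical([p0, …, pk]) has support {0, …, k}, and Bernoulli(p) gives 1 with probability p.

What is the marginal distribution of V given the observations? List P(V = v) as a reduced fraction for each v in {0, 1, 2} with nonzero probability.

P(V=0) = 10/39, P(V=1) = 20/39, P(V=2) = 3/13

Enumerate traces; 108 have nonzero weight after conditioning:
  (V=0, Y=0, X=0, Z=0, W=0, U=0) weight 1/315
  (V=0, Y=0, X=0, Z=0, W=0, U=2) weight 1/315
  (V=0, Y=0, X=0, Z=0, W=1, U=0) weight 2/945
  (V=0, Y=0, X=0, Z=0, W=1, U=2) weight 2/945
  (V=0, Y=0, X=0, Z=1, W=0, U=0) weight 1/630
  (V=0, Y=0, X=0, Z=1, W=0, U=2) weight 1/630
  (V=0, Y=0, X=0, Z=1, W=1, U=0) weight 1/945
  (V=0, Y=0, X=0, Z=1, W=1, U=2) weight 1/945
  (V=1, Y=0, X=0, Z=0, W=0, U=1) weight 2/315
  (V=2, Y=0, X=0, Z=0, W=0, U=0) weight 1/1050
  … 98 more
Group by V:
  weight(V=0) = 7/108
  weight(V=1) = 7/54
  weight(V=2) = 7/120
Total weight = 7/108 + 7/54 + 7/120 = 91/360
P(V=0 | obs) = 7/108 / 91/360 = 10/39
P(V=1 | obs) = 7/54 / 91/360 = 20/39
P(V=2 | obs) = 7/120 / 91/360 = 3/13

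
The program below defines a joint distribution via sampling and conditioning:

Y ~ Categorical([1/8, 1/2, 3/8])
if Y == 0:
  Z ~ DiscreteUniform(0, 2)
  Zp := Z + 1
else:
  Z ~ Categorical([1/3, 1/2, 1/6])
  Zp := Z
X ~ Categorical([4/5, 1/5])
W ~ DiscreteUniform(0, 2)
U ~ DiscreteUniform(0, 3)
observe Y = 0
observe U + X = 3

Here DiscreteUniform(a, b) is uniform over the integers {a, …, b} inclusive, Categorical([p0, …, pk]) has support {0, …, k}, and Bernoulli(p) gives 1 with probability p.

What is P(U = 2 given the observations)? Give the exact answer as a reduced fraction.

Enumerate traces; 18 have nonzero weight after conditioning:
  (Y=0, Z=0, X=0, W=0, U=3) weight 1/360
  (Y=0, Z=0, X=0, W=1, U=3) weight 1/360
  (Y=0, Z=0, X=0, W=2, U=3) weight 1/360
  (Y=0, Z=0, X=1, W=0, U=2) weight 1/1440
  (Y=0, Z=0, X=1, W=1, U=2) weight 1/1440
  (Y=0, Z=0, X=1, W=2, U=2) weight 1/1440
  (Y=0, Z=1, X=0, W=0, U=3) weight 1/360
  (Y=0, Z=1, X=0, W=1, U=3) weight 1/360
  … 10 more
Group by U:
  weight(U=2) = 1/160
  weight(U=3) = 1/40
Total weight = 1/160 + 1/40 = 1/32
P(U=2 | obs) = 1/160 / 1/32 = 1/5
P(U=3 | obs) = 1/40 / 1/32 = 4/5

P(U = 2 | obs) = 1/5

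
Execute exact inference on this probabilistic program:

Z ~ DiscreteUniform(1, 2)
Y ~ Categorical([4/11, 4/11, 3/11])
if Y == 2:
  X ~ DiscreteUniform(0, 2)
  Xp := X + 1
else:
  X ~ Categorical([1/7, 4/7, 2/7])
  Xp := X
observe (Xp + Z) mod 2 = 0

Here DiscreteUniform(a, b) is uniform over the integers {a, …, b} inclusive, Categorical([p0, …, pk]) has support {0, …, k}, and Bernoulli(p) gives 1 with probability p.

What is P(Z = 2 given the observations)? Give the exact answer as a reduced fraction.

P(Z = 2 | obs) = 31/77

Enumerate traces; 9 have nonzero weight after conditioning:
  (Z=1, Y=0, X=1) weight 8/77
  (Z=1, Y=1, X=1) weight 8/77
  (Z=1, Y=2, X=0) weight 1/22
  (Z=1, Y=2, X=2) weight 1/22
  (Z=2, Y=0, X=0) weight 2/77
  (Z=2, Y=0, X=2) weight 4/77
  (Z=2, Y=1, X=0) weight 2/77
  (Z=2, Y=1, X=2) weight 4/77
  … 1 more
Group by Z:
  weight(Z=1) = 23/77
  weight(Z=2) = 31/154
Total weight = 23/77 + 31/154 = 1/2
P(Z=1 | obs) = 23/77 / 1/2 = 46/77
P(Z=2 | obs) = 31/154 / 1/2 = 31/77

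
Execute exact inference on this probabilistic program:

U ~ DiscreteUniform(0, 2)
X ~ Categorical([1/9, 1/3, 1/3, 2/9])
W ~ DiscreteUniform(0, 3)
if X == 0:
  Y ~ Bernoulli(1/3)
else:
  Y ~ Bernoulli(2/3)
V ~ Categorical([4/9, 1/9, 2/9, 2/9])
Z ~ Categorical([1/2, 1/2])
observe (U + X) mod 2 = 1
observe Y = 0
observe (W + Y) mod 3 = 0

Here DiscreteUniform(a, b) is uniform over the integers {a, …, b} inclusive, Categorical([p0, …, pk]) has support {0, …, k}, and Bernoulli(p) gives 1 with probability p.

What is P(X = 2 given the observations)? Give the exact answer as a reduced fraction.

P(X = 2 | obs) = 1/5

Enumerate traces; 96 have nonzero weight after conditioning:
  (U=0, X=1, W=0, Y=0, V=0, Z=0) weight 1/486
  (U=0, X=1, W=0, Y=0, V=0, Z=1) weight 1/486
  (U=0, X=1, W=0, Y=0, V=1, Z=0) weight 1/1944
  (U=0, X=1, W=0, Y=0, V=1, Z=1) weight 1/1944
  (U=0, X=1, W=0, Y=0, V=2, Z=0) weight 1/972
  (U=0, X=1, W=0, Y=0, V=2, Z=1) weight 1/972
  (U=0, X=1, W=0, Y=0, V=3, Z=0) weight 1/972
  (U=0, X=1, W=0, Y=0, V=3, Z=1) weight 1/972
  (U=0, X=3, W=0, Y=0, V=0, Z=0) weight 1/729
  (U=1, X=0, W=0, Y=0, V=0, Z=0) weight 1/729
  … 86 more
Group by X:
  weight(X=0) = 1/81
  weight(X=1) = 1/27
  weight(X=2) = 1/54
  weight(X=3) = 2/81
Total weight = 1/81 + 1/27 + 1/54 + 2/81 = 5/54
P(X=0 | obs) = 1/81 / 5/54 = 2/15
P(X=1 | obs) = 1/27 / 5/54 = 2/5
P(X=2 | obs) = 1/54 / 5/54 = 1/5
P(X=3 | obs) = 2/81 / 5/54 = 4/15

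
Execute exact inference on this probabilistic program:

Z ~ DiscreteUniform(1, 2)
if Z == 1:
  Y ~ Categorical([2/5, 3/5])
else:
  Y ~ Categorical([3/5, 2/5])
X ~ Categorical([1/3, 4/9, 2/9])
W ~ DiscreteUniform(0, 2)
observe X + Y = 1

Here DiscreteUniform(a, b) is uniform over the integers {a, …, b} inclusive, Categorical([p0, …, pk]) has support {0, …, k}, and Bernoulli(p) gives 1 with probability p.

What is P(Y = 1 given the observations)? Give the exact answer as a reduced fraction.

P(Y = 1 | obs) = 3/7

Enumerate traces; 12 have nonzero weight after conditioning:
  (Z=1, Y=0, X=1, W=0) weight 4/135
  (Z=1, Y=0, X=1, W=1) weight 4/135
  (Z=1, Y=0, X=1, W=2) weight 4/135
  (Z=1, Y=1, X=0, W=0) weight 1/30
  (Z=1, Y=1, X=0, W=1) weight 1/30
  (Z=1, Y=1, X=0, W=2) weight 1/30
  (Z=2, Y=0, X=1, W=0) weight 2/45
  (Z=2, Y=0, X=1, W=1) weight 2/45
  … 4 more
Group by Y:
  weight(Y=0) = 2/9
  weight(Y=1) = 1/6
Total weight = 2/9 + 1/6 = 7/18
P(Y=0 | obs) = 2/9 / 7/18 = 4/7
P(Y=1 | obs) = 1/6 / 7/18 = 3/7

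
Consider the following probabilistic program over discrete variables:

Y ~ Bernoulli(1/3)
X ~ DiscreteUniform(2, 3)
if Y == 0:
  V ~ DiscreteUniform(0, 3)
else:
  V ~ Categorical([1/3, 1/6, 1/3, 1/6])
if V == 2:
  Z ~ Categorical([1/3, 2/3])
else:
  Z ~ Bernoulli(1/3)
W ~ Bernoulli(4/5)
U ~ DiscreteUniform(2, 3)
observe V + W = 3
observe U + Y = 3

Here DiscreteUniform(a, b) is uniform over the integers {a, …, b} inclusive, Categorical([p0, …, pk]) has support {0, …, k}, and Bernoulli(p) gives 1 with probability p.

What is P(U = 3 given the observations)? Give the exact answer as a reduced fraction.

Enumerate traces; 16 have nonzero weight after conditioning:
  (Y=0, X=2, V=2, Z=0, W=1, U=3) weight 1/90
  (Y=0, X=2, V=2, Z=1, W=1, U=3) weight 1/45
  (Y=0, X=2, V=3, Z=0, W=0, U=3) weight 1/180
  (Y=0, X=2, V=3, Z=1, W=0, U=3) weight 1/360
  (Y=0, X=3, V=2, Z=0, W=1, U=3) weight 1/90
  (Y=0, X=3, V=2, Z=1, W=1, U=3) weight 1/45
  (Y=0, X=3, V=3, Z=0, W=0, U=3) weight 1/180
  (Y=0, X=3, V=3, Z=1, W=0, U=3) weight 1/360
  (Y=1, X=2, V=2, Z=0, W=1, U=2) weight 1/135
  … 7 more
Group by U:
  weight(U=2) = 1/20
  weight(U=3) = 1/12
Total weight = 1/20 + 1/12 = 2/15
P(U=2 | obs) = 1/20 / 2/15 = 3/8
P(U=3 | obs) = 1/12 / 2/15 = 5/8

P(U = 3 | obs) = 5/8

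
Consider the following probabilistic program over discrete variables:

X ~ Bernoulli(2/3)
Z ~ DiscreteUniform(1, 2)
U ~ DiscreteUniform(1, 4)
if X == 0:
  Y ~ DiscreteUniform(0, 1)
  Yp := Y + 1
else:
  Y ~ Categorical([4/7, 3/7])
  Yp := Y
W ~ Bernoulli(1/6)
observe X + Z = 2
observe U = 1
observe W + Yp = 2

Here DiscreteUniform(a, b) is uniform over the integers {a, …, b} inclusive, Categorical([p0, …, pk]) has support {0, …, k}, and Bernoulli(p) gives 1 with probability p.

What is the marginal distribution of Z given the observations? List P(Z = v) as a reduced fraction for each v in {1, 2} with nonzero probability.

P(Z=1) = 2/9, P(Z=2) = 7/9

Enumerate traces; 3 have nonzero weight after conditioning:
  (X=0, Z=2, U=1, Y=0, W=1) weight 1/288
  (X=0, Z=2, U=1, Y=1, W=0) weight 5/288
  (X=1, Z=1, U=1, Y=1, W=1) weight 1/168
Group by Z:
  weight(Z=1) = 1/168
  weight(Z=2) = 1/48
Total weight = 1/168 + 1/48 = 3/112
P(Z=1 | obs) = 1/168 / 3/112 = 2/9
P(Z=2 | obs) = 1/48 / 3/112 = 7/9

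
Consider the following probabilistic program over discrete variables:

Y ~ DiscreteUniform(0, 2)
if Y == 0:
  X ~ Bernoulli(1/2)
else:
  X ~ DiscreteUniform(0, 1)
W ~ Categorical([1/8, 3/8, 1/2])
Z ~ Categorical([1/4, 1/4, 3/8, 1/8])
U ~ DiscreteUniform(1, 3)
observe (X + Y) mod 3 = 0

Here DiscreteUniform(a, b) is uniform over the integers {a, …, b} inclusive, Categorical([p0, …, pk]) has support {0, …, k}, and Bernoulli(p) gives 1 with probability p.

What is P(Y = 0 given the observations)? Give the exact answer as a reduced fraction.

Enumerate traces; 72 have nonzero weight after conditioning:
  (Y=0, X=0, W=0, Z=0, U=1) weight 1/576
  (Y=0, X=0, W=0, Z=0, U=2) weight 1/576
  (Y=0, X=0, W=0, Z=0, U=3) weight 1/576
  (Y=0, X=0, W=0, Z=1, U=1) weight 1/576
  (Y=0, X=0, W=0, Z=1, U=2) weight 1/576
  (Y=0, X=0, W=0, Z=1, U=3) weight 1/576
  (Y=0, X=0, W=0, Z=2, U=1) weight 1/384
  (Y=0, X=0, W=0, Z=2, U=2) weight 1/384
  (Y=2, X=1, W=0, Z=0, U=1) weight 1/576
  … 63 more
Group by Y:
  weight(Y=0) = 1/6
  weight(Y=2) = 1/6
Total weight = 1/6 + 1/6 = 1/3
P(Y=0 | obs) = 1/6 / 1/3 = 1/2
P(Y=2 | obs) = 1/6 / 1/3 = 1/2

P(Y = 0 | obs) = 1/2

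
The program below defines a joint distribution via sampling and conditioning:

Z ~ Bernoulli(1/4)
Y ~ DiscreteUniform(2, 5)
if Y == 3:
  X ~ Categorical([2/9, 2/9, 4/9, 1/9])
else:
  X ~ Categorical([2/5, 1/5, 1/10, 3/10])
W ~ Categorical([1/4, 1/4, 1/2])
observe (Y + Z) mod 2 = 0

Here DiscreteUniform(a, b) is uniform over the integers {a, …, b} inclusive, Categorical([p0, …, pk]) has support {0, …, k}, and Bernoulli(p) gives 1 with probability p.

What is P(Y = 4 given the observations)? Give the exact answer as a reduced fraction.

P(Y = 4 | obs) = 3/8

Enumerate traces; 48 have nonzero weight after conditioning:
  (Z=0, Y=2, X=0, W=0) weight 3/160
  (Z=0, Y=2, X=0, W=1) weight 3/160
  (Z=0, Y=2, X=0, W=2) weight 3/80
  (Z=0, Y=2, X=1, W=0) weight 3/320
  (Z=0, Y=2, X=1, W=1) weight 3/320
  (Z=0, Y=2, X=1, W=2) weight 3/160
  (Z=0, Y=2, X=2, W=0) weight 3/640
  (Z=0, Y=2, X=2, W=1) weight 3/640
  (Z=0, Y=4, X=0, W=0) weight 3/160
  (Z=1, Y=3, X=0, W=0) weight 1/288
  … 38 more
Group by Y:
  weight(Y=2) = 3/16
  weight(Y=3) = 1/16
  weight(Y=4) = 3/16
  weight(Y=5) = 1/16
Total weight = 3/16 + 1/16 + 3/16 + 1/16 = 1/2
P(Y=2 | obs) = 3/16 / 1/2 = 3/8
P(Y=3 | obs) = 1/16 / 1/2 = 1/8
P(Y=4 | obs) = 3/16 / 1/2 = 3/8
P(Y=5 | obs) = 1/16 / 1/2 = 1/8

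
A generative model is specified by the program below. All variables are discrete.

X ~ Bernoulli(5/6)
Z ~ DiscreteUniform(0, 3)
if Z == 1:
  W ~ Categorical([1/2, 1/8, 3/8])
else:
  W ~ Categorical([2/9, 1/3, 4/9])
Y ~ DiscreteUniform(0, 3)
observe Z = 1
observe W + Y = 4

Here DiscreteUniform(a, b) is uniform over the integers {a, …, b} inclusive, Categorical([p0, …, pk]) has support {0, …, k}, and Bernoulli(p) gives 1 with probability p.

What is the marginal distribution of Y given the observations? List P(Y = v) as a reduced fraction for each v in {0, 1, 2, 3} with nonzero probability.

P(Y=2) = 3/4, P(Y=3) = 1/4

Enumerate traces; 4 have nonzero weight after conditioning:
  (X=0, Z=1, W=1, Y=3) weight 1/768
  (X=0, Z=1, W=2, Y=2) weight 1/256
  (X=1, Z=1, W=1, Y=3) weight 5/768
  (X=1, Z=1, W=2, Y=2) weight 5/256
Group by Y:
  weight(Y=2) = 3/128
  weight(Y=3) = 1/128
Total weight = 3/128 + 1/128 = 1/32
P(Y=2 | obs) = 3/128 / 1/32 = 3/4
P(Y=3 | obs) = 1/128 / 1/32 = 1/4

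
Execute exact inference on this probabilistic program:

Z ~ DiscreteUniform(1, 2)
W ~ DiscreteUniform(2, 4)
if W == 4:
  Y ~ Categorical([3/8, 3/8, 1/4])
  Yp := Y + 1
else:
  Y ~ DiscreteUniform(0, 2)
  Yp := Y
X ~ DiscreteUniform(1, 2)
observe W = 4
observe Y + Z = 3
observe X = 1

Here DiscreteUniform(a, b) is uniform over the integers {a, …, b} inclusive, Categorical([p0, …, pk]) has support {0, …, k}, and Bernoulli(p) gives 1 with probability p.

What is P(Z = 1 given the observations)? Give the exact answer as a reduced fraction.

Enumerate traces; 2 have nonzero weight after conditioning:
  (Z=1, W=4, Y=2, X=1) weight 1/48
  (Z=2, W=4, Y=1, X=1) weight 1/32
Group by Z:
  weight(Z=1) = 1/48
  weight(Z=2) = 1/32
Total weight = 1/48 + 1/32 = 5/96
P(Z=1 | obs) = 1/48 / 5/96 = 2/5
P(Z=2 | obs) = 1/32 / 5/96 = 3/5

P(Z = 1 | obs) = 2/5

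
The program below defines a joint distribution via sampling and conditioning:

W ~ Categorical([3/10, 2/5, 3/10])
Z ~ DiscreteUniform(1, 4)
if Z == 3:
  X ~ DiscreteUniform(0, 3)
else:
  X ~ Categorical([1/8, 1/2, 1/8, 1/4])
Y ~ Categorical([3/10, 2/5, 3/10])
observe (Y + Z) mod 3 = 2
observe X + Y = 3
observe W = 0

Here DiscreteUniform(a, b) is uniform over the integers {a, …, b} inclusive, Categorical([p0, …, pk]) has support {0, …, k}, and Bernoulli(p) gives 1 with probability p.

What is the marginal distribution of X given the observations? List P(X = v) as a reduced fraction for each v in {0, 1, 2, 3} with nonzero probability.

Enumerate traces; 4 have nonzero weight after conditioning:
  (W=0, Z=1, X=2, Y=1) weight 3/800
  (W=0, Z=2, X=3, Y=0) weight 9/1600
  (W=0, Z=3, X=1, Y=2) weight 9/1600
  (W=0, Z=4, X=2, Y=1) weight 3/800
Group by X:
  weight(X=1) = 9/1600
  weight(X=2) = 3/400
  weight(X=3) = 9/1600
Total weight = 9/1600 + 3/400 + 9/1600 = 3/160
P(X=1 | obs) = 9/1600 / 3/160 = 3/10
P(X=2 | obs) = 3/400 / 3/160 = 2/5
P(X=3 | obs) = 9/1600 / 3/160 = 3/10

P(X=1) = 3/10, P(X=2) = 2/5, P(X=3) = 3/10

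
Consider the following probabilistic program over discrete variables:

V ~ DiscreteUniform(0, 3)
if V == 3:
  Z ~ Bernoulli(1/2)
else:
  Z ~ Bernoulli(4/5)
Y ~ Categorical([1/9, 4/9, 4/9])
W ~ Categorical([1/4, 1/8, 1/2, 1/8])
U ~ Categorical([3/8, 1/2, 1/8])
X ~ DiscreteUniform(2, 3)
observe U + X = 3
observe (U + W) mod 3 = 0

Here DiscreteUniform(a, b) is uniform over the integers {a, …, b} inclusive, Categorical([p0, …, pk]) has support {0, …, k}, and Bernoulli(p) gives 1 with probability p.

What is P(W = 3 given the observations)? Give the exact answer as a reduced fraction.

Enumerate traces; 72 have nonzero weight after conditioning:
  (V=0, Z=0, Y=0, W=0, U=0, X=3) weight 1/3840
  (V=0, Z=0, Y=0, W=2, U=1, X=2) weight 1/1440
  (V=0, Z=0, Y=0, W=3, U=0, X=3) weight 1/7680
  (V=0, Z=0, Y=1, W=0, U=0, X=3) weight 1/960
  (V=0, Z=0, Y=1, W=2, U=1, X=2) weight 1/360
  (V=0, Z=0, Y=1, W=3, U=0, X=3) weight 1/1920
  (V=0, Z=0, Y=2, W=0, U=0, X=3) weight 1/960
  (V=0, Z=0, Y=2, W=2, U=1, X=2) weight 1/360
  … 64 more
Group by W:
  weight(W=0) = 3/64
  weight(W=2) = 1/8
  weight(W=3) = 3/128
Total weight = 3/64 + 1/8 + 3/128 = 25/128
P(W=0 | obs) = 3/64 / 25/128 = 6/25
P(W=2 | obs) = 1/8 / 25/128 = 16/25
P(W=3 | obs) = 3/128 / 25/128 = 3/25

P(W = 3 | obs) = 3/25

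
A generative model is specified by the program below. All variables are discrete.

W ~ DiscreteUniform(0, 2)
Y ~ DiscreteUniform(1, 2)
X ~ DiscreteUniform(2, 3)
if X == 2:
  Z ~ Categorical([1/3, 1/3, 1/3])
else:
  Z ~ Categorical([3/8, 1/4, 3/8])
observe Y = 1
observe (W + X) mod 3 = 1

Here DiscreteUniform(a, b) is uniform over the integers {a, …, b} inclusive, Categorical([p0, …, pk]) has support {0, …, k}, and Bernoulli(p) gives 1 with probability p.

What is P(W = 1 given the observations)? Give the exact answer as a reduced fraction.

Enumerate traces; 6 have nonzero weight after conditioning:
  (W=1, Y=1, X=3, Z=0) weight 1/32
  (W=1, Y=1, X=3, Z=1) weight 1/48
  (W=1, Y=1, X=3, Z=2) weight 1/32
  (W=2, Y=1, X=2, Z=0) weight 1/36
  (W=2, Y=1, X=2, Z=1) weight 1/36
  (W=2, Y=1, X=2, Z=2) weight 1/36
Group by W:
  weight(W=1) = 1/12
  weight(W=2) = 1/12
Total weight = 1/12 + 1/12 = 1/6
P(W=1 | obs) = 1/12 / 1/6 = 1/2
P(W=2 | obs) = 1/12 / 1/6 = 1/2

P(W = 1 | obs) = 1/2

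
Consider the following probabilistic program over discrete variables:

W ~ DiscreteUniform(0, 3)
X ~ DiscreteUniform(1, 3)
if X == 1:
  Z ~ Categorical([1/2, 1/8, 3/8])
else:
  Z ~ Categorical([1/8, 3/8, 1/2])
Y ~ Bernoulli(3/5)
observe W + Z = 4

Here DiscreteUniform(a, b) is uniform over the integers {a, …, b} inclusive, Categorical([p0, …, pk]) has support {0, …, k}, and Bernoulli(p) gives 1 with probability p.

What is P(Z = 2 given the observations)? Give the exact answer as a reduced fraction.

P(Z = 2 | obs) = 11/18

Enumerate traces; 12 have nonzero weight after conditioning:
  (W=2, X=1, Z=2, Y=0) weight 1/80
  (W=2, X=1, Z=2, Y=1) weight 3/160
  (W=2, X=2, Z=2, Y=0) weight 1/60
  (W=2, X=2, Z=2, Y=1) weight 1/40
  (W=2, X=3, Z=2, Y=0) weight 1/60
  (W=2, X=3, Z=2, Y=1) weight 1/40
  (W=3, X=1, Z=1, Y=0) weight 1/240
  (W=3, X=1, Z=1, Y=1) weight 1/160
  … 4 more
Group by Z:
  weight(Z=1) = 7/96
  weight(Z=2) = 11/96
Total weight = 7/96 + 11/96 = 3/16
P(Z=1 | obs) = 7/96 / 3/16 = 7/18
P(Z=2 | obs) = 11/96 / 3/16 = 11/18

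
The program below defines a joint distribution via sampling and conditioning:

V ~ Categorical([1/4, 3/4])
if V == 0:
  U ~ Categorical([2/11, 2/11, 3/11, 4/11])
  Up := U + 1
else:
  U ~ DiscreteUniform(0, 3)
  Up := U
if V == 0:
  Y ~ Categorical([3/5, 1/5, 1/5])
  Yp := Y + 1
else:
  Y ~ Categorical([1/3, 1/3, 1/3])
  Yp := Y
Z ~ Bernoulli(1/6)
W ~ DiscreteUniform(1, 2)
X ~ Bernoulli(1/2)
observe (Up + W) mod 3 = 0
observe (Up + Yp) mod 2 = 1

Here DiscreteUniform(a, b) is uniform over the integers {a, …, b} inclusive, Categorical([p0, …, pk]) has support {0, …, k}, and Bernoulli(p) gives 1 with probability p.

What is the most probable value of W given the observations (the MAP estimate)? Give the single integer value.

Enumerate traces; 32 have nonzero weight after conditioning:
  (V=0, U=0, Y=1, Z=0, W=2, X=0) weight 1/528
  (V=0, U=0, Y=1, Z=0, W=2, X=1) weight 1/528
  (V=0, U=0, Y=1, Z=1, W=2, X=0) weight 1/2640
  (V=0, U=0, Y=1, Z=1, W=2, X=1) weight 1/2640
  (V=0, U=1, Y=0, Z=0, W=1, X=0) weight 1/176
  (V=0, U=1, Y=0, Z=0, W=1, X=1) weight 1/176
  (V=0, U=1, Y=0, Z=1, W=1, X=0) weight 1/880
  (V=0, U=1, Y=0, Z=1, W=1, X=1) weight 1/880
  … 24 more
Group by W:
  weight(W=1) = 87/1760
  weight(W=2) = 91/880
Total weight = 87/1760 + 91/880 = 269/1760
P(W=1 | obs) = 87/1760 / 269/1760 = 87/269
P(W=2 | obs) = 91/880 / 269/1760 = 182/269
argmax = 2

argmax_v P(W = v | obs) = 2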